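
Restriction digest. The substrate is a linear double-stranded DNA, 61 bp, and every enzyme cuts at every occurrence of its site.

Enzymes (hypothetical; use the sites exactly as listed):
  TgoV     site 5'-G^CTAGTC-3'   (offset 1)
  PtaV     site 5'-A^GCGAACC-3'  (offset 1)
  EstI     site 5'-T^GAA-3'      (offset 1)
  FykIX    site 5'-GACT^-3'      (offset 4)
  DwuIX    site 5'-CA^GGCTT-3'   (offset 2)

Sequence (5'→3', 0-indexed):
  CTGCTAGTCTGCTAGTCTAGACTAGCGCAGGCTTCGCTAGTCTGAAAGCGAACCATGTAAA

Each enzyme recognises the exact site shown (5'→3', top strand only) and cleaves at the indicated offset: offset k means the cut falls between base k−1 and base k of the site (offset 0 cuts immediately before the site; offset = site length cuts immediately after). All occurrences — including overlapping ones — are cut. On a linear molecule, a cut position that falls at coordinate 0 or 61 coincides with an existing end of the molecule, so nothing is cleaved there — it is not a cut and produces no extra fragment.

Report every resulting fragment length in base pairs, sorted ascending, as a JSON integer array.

Site scan:
  TgoV (GCTAGTC, off=1): starts [2, 10, 35] → cuts [3, 11, 36]
  PtaV (AGCGAACC, off=1): starts [46] → cuts [47]
  EstI (TGAA, off=1): starts [42] → cuts [43]
  FykIX (GACT, off=4): starts [19] → cuts [23]
  DwuIX (CAGGCTT, off=2): starts [27] → cuts [29]

Pooled cuts: [3, 11, 23, 29, 36, 43, 47]

Fragments:
  [0,3): 3 bp
  [3,11): 8 bp
  [11,23): 12 bp
  [23,29): 6 bp
  [29,36): 7 bp
  [36,43): 7 bp
  [43,47): 4 bp
  [47,61): 14 bp

[3,4,6,7,7,8,12,14]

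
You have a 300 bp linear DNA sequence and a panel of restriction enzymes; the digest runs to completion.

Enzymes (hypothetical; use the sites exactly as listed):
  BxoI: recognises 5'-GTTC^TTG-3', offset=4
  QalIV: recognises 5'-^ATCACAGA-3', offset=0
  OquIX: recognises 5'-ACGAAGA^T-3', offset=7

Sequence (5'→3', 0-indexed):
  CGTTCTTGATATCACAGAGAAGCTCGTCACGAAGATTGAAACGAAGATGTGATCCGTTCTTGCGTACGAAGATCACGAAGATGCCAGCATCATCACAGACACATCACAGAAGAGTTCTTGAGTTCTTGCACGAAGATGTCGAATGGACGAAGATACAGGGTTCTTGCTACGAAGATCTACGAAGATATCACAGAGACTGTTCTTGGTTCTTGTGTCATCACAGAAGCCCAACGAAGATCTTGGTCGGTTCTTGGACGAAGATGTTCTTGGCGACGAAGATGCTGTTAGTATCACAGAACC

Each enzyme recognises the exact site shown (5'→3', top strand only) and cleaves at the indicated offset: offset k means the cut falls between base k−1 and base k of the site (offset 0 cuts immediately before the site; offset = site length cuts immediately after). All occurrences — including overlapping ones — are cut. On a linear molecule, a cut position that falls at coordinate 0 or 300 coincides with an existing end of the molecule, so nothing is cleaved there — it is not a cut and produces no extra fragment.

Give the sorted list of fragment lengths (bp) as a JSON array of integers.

Scan for sites:
  BxoI GTTCTTG/4: at [1, 55, 113, 121, 159, 198, 205, 246, 262] ⇒ [5, 59, 117, 125, 163, 202, 209, 250, 266]
  QalIV ATCACAGA/0: at [10, 91, 102, 186, 216, 289] ⇒ [10, 91, 102, 186, 216, 289]
  OquIX ACGAAGAT/7: at [28, 40, 65, 74, 129, 146, 168, 178, 230, 254, 272] ⇒ [35, 47, 72, 81, 136, 153, 175, 185, 237, 261, 279]

All cut coordinates (distinct, sorted): [5, 10, 35, 47, 59, 72, 81, 91, 102, 117, 125, 136, 153, 163, 175, 185, 186, 202, 209, 216, 237, 250, 261, 266, 279, 289]

Fragment lengths:
  [0,5): 5 bp
  [5,10): 5 bp
  [10,35): 25 bp
  [35,47): 12 bp
  [47,59): 12 bp
  [59,72): 13 bp
  [72,81): 9 bp
  [81,91): 10 bp
  [91,102): 11 bp
  [102,117): 15 bp
  [117,125): 8 bp
  [125,136): 11 bp
  [136,153): 17 bp
  [153,163): 10 bp
  [163,175): 12 bp
  [175,185): 10 bp
  [185,186): 1 bp
  [186,202): 16 bp
  [202,209): 7 bp
  [209,216): 7 bp
  [216,237): 21 bp
  [237,250): 13 bp
  [250,261): 11 bp
  [261,266): 5 bp
  [266,279): 13 bp
  [279,289): 10 bp
  [289,300): 11 bp

[1,5,5,5,7,7,8,9,10,10,10,10,11,11,11,11,12,12,12,13,13,13,15,16,17,21,25]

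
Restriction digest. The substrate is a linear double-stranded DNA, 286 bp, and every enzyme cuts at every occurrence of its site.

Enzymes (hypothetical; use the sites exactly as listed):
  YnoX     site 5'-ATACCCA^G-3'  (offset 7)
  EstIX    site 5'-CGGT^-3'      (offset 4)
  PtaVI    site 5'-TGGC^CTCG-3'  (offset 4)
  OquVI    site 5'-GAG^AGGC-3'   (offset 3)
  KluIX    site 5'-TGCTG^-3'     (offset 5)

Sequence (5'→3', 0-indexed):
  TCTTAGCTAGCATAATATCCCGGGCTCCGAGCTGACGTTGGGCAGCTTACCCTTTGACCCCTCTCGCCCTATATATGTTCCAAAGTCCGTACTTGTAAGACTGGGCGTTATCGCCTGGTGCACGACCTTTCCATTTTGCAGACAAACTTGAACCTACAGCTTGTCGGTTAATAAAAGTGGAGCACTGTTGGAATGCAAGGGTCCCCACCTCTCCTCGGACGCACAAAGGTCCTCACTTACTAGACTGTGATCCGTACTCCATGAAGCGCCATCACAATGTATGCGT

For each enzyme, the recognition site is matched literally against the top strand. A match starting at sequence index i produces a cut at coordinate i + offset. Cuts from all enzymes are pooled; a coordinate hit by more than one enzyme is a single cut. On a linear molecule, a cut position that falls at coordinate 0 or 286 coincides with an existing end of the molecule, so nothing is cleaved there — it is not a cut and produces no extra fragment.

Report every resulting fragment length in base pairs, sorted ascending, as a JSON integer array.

Scan for sites:
  YnoX (ATACCCAG, off=7): no sites
  EstIX (CGGT, off=4): starts [164] → cuts [168]
  PtaVI (TGGCCTCG, off=4): no sites
  OquVI (GAGAGGC, off=3): no sites
  KluIX (TGCTG, off=5): no sites

Pooled cuts: [168]

Fragment lengths:
  [0,168): 168 bp
  [168,286): 118 bp

[118,168]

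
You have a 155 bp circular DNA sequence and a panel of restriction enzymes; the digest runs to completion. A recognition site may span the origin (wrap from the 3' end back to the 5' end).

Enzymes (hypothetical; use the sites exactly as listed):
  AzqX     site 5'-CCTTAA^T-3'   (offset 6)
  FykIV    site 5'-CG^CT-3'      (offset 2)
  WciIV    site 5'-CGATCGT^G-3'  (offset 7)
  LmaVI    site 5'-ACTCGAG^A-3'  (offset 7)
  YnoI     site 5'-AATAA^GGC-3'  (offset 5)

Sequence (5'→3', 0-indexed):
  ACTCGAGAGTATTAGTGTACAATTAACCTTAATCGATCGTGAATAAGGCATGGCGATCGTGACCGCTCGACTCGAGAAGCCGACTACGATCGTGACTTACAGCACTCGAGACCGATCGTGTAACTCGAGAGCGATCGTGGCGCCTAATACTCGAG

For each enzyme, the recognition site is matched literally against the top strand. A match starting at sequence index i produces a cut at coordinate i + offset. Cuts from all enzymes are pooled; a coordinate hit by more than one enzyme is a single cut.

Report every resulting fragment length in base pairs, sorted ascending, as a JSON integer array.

[5,6,7,8,9,9,10,11,14,17,17,17,25]

Per-enzyme occurrences:
  AzqX (CCTTAAT, off=6): starts [26] → cuts [32]
  FykIV (CGCT, off=2): starts [63] → cuts [65]
  WciIV (CGATCGTG, off=7): starts [33, 53, 86, 112, 131] → cuts [40, 60, 93, 119, 138]
  LmaVI (ACTCGAGA, off=7): starts [0, 69, 103, 122, 148] → cuts [0, 7, 76, 110, 129]
  YnoI (AATAAGGC, off=5): starts [41] → cuts [46]

Pooled cuts: [0, 7, 32, 40, 46, 60, 65, 76, 93, 110, 119, 129, 138]

Fragment lengths:
  0→7: 7 bp
  7→32: 25 bp
  32→40: 8 bp
  40→46: 6 bp
  46→60: 14 bp
  60→65: 5 bp
  65→76: 11 bp
  76→93: 17 bp
  93→110: 17 bp
  110→119: 9 bp
  119→129: 10 bp
  129→138: 9 bp
  138→0 (wrap): 155-138+0 = 17 bp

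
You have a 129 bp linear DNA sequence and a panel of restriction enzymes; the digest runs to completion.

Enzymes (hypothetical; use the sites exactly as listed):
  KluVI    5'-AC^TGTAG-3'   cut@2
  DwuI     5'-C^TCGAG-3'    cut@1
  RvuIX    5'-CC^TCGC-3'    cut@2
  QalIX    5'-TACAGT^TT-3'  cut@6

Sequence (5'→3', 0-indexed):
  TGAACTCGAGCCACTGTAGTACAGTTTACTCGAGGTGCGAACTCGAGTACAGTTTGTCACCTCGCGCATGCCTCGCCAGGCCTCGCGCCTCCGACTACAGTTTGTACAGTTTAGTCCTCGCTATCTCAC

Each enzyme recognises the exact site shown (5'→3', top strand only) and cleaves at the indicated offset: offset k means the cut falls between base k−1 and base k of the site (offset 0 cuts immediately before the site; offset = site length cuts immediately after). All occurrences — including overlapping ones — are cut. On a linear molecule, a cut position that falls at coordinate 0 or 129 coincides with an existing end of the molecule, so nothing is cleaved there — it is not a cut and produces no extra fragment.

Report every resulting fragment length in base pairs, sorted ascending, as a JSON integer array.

[4,5,7,8,9,9,10,11,11,11,12,13,19]

Site scan:
  KluVI ACTGTAG/2: at [12] ⇒ [14]
  DwuI CTCGAG/1: at [4, 28, 41] ⇒ [5, 29, 42]
  RvuIX CCTCGC/2: at [59, 70, 80, 115] ⇒ [61, 72, 82, 117]
  QalIX TACAGTTT/6: at [19, 47, 95, 104] ⇒ [25, 53, 101, 110]

Pooled cuts: [5, 14, 25, 29, 42, 53, 61, 72, 82, 101, 110, 117]

Fragment lengths:
  [0,5): 5 bp
  [5,14): 9 bp
  [14,25): 11 bp
  [25,29): 4 bp
  [29,42): 13 bp
  [42,53): 11 bp
  [53,61): 8 bp
  [61,72): 11 bp
  [72,82): 10 bp
  [82,101): 19 bp
  [101,110): 9 bp
  [110,117): 7 bp
  [117,129): 12 bp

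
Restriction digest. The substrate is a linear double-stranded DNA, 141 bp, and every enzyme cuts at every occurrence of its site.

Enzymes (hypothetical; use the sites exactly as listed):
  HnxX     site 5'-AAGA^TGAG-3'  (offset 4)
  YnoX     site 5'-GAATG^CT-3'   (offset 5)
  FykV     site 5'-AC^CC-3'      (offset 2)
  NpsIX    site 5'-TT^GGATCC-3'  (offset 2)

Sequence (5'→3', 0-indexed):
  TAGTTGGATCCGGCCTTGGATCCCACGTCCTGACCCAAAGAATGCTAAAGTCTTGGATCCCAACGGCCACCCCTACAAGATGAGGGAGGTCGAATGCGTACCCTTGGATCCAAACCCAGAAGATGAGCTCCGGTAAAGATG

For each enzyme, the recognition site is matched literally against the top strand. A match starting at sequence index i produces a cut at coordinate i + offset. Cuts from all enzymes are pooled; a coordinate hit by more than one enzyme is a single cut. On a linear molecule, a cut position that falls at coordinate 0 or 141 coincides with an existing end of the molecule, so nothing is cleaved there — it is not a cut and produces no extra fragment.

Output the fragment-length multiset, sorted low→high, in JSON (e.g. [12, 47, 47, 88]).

Site scan:
  HnxX (AAGATGAG, off=4): starts [76, 119] → cuts [80, 123]
  YnoX (GAATGCT, off=5): starts [39] → cuts [44]
  FykV (ACCC, off=2): starts [32, 68, 99, 113] → cuts [34, 70, 101, 115]
  NpsIX (TTGGATCC, off=2): starts [3, 15, 52, 103] → cuts [5, 17, 54, 105]

Pooled cuts: [5, 17, 34, 44, 54, 70, 80, 101, 105, 115, 123]

Fragment lengths:
  [0,5): 5 bp
  [5,17): 12 bp
  [17,34): 17 bp
  [34,44): 10 bp
  [44,54): 10 bp
  [54,70): 16 bp
  [70,80): 10 bp
  [80,101): 21 bp
  [101,105): 4 bp
  [105,115): 10 bp
  [115,123): 8 bp
  [123,141): 18 bp

[4,5,8,10,10,10,10,12,16,17,18,21]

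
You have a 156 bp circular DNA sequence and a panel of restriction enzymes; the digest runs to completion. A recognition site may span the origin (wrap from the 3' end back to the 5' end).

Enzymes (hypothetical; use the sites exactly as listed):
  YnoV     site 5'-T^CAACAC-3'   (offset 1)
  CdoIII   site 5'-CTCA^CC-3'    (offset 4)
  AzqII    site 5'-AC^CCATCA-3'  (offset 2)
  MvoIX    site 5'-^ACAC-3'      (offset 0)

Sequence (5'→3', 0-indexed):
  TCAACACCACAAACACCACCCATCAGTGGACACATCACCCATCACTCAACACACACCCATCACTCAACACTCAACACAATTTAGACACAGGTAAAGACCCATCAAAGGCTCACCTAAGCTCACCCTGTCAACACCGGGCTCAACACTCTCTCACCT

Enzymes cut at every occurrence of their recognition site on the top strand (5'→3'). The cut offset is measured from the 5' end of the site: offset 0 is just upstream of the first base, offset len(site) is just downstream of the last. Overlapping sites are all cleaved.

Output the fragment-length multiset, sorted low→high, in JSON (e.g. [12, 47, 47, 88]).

[2,2,2,2,2,2,2,2,4,4,5,6,7,8,8,9,9,10,10,10,11,11,14,14]

Scan for sites:
  YnoV (TCAACAC, off=1): starts [0, 45, 63, 70, 127, 139] → cuts [1, 46, 64, 71, 128, 140]
  CdoIII (CTCACC, off=4): starts [108, 118, 149] → cuts [112, 122, 153]
  AzqII (ACCCATCA, off=2): starts [17, 36, 54, 96] → cuts [19, 38, 56, 98]
  MvoIX (ACAC, off=0): starts [3, 12, 29, 48, 50, 52, 66, 73, 84, 130, 142] → cuts [3, 12, 29, 48, 50, 52, 66, 73, 84, 130, 142]

All cut coordinates (distinct, sorted): [1, 3, 12, 19, 29, 38, 46, 48, 50, 52, 56, 64, 66, 71, 73, 84, 98, 112, 122, 128, 130, 140, 142, 153]

Fragment lengths:
  1→3: 2 bp
  3→12: 9 bp
  12→19: 7 bp
  19→29: 10 bp
  29→38: 9 bp
  38→46: 8 bp
  46→48: 2 bp
  48→50: 2 bp
  50→52: 2 bp
  52→56: 4 bp
  56→64: 8 bp
  64→66: 2 bp
  66→71: 5 bp
  71→73: 2 bp
  73→84: 11 bp
  84→98: 14 bp
  98→112: 14 bp
  112→122: 10 bp
  122→128: 6 bp
  128→130: 2 bp
  130→140: 10 bp
  140→142: 2 bp
  142→153: 11 bp
  153→1 (wrap): 156-153+1 = 4 bp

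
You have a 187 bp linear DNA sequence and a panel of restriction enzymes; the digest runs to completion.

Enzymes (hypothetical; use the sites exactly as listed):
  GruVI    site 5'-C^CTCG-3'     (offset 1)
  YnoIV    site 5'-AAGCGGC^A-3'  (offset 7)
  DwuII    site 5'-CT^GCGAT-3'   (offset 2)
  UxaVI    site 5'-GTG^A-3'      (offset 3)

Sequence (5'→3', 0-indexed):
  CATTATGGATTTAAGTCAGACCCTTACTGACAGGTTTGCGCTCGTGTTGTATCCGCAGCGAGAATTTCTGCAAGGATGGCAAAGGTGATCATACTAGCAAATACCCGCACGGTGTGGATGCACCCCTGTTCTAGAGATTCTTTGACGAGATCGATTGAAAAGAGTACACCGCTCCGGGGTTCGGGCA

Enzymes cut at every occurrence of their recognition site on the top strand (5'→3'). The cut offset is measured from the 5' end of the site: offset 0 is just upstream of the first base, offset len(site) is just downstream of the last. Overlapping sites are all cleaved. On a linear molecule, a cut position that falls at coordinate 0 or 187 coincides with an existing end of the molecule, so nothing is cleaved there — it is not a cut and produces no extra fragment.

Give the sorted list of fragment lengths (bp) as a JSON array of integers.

[87,100]

Per-enzyme occurrences:
  GruVI (CCTCG, off=1): no sites
  YnoIV (AAGCGGCA, off=7): no sites
  DwuII (CTGCGAT, off=2): no sites
  UxaVI (GTGA, off=3): starts [84] → cuts [87]

All cut coordinates (distinct, sorted): [87]

Fragments:
  [0,87): 87 bp
  [87,187): 100 bp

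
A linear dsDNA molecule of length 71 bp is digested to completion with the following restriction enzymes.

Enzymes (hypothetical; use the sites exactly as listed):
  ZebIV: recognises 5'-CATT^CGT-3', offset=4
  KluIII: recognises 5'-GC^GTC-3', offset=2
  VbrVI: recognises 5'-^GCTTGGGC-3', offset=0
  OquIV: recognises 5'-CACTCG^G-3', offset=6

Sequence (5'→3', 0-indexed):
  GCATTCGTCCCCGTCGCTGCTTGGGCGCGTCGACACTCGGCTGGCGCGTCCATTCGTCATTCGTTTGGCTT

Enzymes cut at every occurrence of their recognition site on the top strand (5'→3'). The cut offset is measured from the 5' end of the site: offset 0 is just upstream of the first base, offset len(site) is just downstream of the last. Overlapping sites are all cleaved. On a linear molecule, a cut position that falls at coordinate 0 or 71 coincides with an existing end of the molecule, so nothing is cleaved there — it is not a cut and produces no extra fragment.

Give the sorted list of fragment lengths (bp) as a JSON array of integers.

[5,7,7,8,10,10,11,13]

Scan for sites:
  ZebIV (CATTCGT, off=4): starts [1, 50, 57] → cuts [5, 54, 61]
  KluIII (GCGTC, off=2): starts [26, 45] → cuts [28, 47]
  VbrVI (GCTTGGGC, off=0): starts [18] → cuts [18]
  OquIV (CACTCGG, off=6): starts [33] → cuts [39]

Pooled cuts: [5, 18, 28, 39, 47, 54, 61]

Fragment lengths:
  [0,5): 5 bp
  [5,18): 13 bp
  [18,28): 10 bp
  [28,39): 11 bp
  [39,47): 8 bp
  [47,54): 7 bp
  [54,61): 7 bp
  [61,71): 10 bp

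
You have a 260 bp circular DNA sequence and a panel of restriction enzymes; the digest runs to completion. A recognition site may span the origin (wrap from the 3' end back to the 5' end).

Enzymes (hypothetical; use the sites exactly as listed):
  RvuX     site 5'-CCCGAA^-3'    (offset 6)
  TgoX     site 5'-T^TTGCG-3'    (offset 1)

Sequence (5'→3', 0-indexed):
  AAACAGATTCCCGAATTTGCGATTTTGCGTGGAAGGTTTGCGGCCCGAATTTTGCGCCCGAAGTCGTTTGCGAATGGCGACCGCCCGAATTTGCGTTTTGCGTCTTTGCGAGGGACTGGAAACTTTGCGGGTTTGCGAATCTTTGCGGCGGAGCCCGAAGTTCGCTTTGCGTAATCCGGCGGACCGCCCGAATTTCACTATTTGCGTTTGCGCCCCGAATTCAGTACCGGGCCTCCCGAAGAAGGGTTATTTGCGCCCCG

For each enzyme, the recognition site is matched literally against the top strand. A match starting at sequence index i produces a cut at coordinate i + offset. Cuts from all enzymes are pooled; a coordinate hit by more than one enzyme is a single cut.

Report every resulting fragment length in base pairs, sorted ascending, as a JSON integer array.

Site scan:
  RvuX CCCGAA/6: at [9, 43, 56, 83, 153, 186, 213, 234, 256] ⇒ [2, 15, 49, 62, 89, 159, 192, 219, 240]
  TgoX TTTGCG/1: at [15, 23, 36, 50, 66, 89, 96, 104, 123, 131, 141, 165, 200, 206, 249] ⇒ [16, 24, 37, 51, 67, 90, 97, 105, 124, 132, 142, 166, 201, 207, 250]

Pooled cuts: [2, 15, 16, 24, 37, 49, 51, 62, 67, 89, 90, 97, 105, 124, 132, 142, 159, 166, 192, 201, 207, 219, 240, 250]

Fragment lengths:
  2→15: 13 bp
  15→16: 1 bp
  16→24: 8 bp
  24→37: 13 bp
  37→49: 12 bp
  49→51: 2 bp
  51→62: 11 bp
  62→67: 5 bp
  67→89: 22 bp
  89→90: 1 bp
  90→97: 7 bp
  97→105: 8 bp
  105→124: 19 bp
  124→132: 8 bp
  132→142: 10 bp
  142→159: 17 bp
  159→166: 7 bp
  166→192: 26 bp
  192→201: 9 bp
  201→207: 6 bp
  207→219: 12 bp
  219→240: 21 bp
  240→250: 10 bp
  250→2 (wrap): 260-250+2 = 12 bp

[1,1,2,5,6,7,7,8,8,8,9,10,10,11,12,12,12,13,13,17,19,21,22,26]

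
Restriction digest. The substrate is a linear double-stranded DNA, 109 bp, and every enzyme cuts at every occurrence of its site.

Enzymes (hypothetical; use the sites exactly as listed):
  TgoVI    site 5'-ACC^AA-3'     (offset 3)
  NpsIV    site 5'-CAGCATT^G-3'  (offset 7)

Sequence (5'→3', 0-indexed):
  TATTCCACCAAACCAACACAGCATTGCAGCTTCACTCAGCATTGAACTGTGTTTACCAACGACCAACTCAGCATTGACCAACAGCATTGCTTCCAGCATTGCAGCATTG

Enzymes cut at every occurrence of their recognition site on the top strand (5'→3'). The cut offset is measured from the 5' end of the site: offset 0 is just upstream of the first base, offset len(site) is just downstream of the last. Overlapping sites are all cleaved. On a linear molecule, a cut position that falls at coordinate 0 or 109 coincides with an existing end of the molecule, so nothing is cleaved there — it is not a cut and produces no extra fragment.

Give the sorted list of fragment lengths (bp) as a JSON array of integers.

[1,4,5,7,8,9,9,11,11,12,14,18]

Scan for sites:
  TgoVI ACCAA/3: at [6, 11, 54, 61, 76] ⇒ [9, 14, 57, 64, 79]
  NpsIV CAGCATTG/7: at [18, 36, 68, 81, 93, 101] ⇒ [25, 43, 75, 88, 100, 108]

Pooled cuts: [9, 14, 25, 43, 57, 64, 75, 79, 88, 100, 108]

Fragments:
  [0,9): 9 bp
  [9,14): 5 bp
  [14,25): 11 bp
  [25,43): 18 bp
  [43,57): 14 bp
  [57,64): 7 bp
  [64,75): 11 bp
  [75,79): 4 bp
  [79,88): 9 bp
  [88,100): 12 bp
  [100,108): 8 bp
  [108,109): 1 bp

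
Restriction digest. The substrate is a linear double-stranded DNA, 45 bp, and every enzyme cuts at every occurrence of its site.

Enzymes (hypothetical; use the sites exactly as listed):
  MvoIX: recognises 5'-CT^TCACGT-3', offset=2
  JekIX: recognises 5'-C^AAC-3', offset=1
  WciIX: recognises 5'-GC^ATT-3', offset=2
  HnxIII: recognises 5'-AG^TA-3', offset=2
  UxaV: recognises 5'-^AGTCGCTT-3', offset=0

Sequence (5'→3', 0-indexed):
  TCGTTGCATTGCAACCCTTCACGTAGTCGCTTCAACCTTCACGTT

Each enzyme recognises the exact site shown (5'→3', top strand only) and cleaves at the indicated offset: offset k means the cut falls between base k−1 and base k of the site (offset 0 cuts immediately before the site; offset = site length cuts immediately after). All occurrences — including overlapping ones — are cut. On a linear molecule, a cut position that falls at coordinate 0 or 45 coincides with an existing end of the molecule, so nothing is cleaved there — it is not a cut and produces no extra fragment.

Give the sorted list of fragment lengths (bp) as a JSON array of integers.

[5,5,6,6,7,7,9]

Per-enzyme occurrences:
  MvoIX (CTTCACGT, off=2): starts [16, 36] → cuts [18, 38]
  JekIX (CAAC, off=1): starts [11, 32] → cuts [12, 33]
  WciIX (GCATT, off=2): starts [5] → cuts [7]
  HnxIII (AGTA, off=2): no sites
  UxaV (AGTCGCTT, off=0): starts [24] → cuts [24]

All cut coordinates (distinct, sorted): [7, 12, 18, 24, 33, 38]

Fragments:
  [0,7): 7 bp
  [7,12): 5 bp
  [12,18): 6 bp
  [18,24): 6 bp
  [24,33): 9 bp
  [33,38): 5 bp
  [38,45): 7 bp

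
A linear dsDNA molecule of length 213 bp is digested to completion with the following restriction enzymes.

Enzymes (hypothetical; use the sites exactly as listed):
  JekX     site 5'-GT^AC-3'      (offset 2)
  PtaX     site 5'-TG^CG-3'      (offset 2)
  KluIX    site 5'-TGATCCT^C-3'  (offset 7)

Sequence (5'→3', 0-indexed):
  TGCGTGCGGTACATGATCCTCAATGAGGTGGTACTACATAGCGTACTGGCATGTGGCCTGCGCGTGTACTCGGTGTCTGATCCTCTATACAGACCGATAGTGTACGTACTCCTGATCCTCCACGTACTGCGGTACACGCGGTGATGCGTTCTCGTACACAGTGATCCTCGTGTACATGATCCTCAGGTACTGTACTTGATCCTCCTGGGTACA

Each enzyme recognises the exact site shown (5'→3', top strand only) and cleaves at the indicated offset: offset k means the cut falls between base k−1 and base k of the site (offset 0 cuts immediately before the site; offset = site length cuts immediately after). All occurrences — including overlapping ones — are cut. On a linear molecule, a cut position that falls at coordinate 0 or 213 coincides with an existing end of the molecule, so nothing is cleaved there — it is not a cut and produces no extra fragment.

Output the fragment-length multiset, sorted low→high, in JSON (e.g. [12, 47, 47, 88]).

Per-enzyme occurrences:
  JekX (GTAC, off=2): starts [8, 30, 42, 65, 101, 105, 123, 131, 153, 171, 186, 191, 208] → cuts [10, 32, 44, 67, 103, 107, 125, 133, 155, 173, 188, 193, 210]
  PtaX (TGCG, off=2): starts [0, 4, 58, 127, 144] → cuts [2, 6, 60, 129, 146]
  KluIX (TGATCCTC, off=7): starts [13, 77, 112, 161, 176, 196] → cuts [20, 84, 119, 168, 183, 203]

Pooled cuts: [2, 6, 10, 20, 32, 44, 60, 67, 84, 103, 107, 119, 125, 129, 133, 146, 155, 168, 173, 183, 188, 193, 203, 210]

Fragment lengths:
  [0,2): 2 bp
  [2,6): 4 bp
  [6,10): 4 bp
  [10,20): 10 bp
  [20,32): 12 bp
  [32,44): 12 bp
  [44,60): 16 bp
  [60,67): 7 bp
  [67,84): 17 bp
  [84,103): 19 bp
  [103,107): 4 bp
  [107,119): 12 bp
  [119,125): 6 bp
  [125,129): 4 bp
  [129,133): 4 bp
  [133,146): 13 bp
  [146,155): 9 bp
  [155,168): 13 bp
  [168,173): 5 bp
  [173,183): 10 bp
  [183,188): 5 bp
  [188,193): 5 bp
  [193,203): 10 bp
  [203,210): 7 bp
  [210,213): 3 bp

[2,3,4,4,4,4,4,5,5,5,6,7,7,9,10,10,10,12,12,12,13,13,16,17,19]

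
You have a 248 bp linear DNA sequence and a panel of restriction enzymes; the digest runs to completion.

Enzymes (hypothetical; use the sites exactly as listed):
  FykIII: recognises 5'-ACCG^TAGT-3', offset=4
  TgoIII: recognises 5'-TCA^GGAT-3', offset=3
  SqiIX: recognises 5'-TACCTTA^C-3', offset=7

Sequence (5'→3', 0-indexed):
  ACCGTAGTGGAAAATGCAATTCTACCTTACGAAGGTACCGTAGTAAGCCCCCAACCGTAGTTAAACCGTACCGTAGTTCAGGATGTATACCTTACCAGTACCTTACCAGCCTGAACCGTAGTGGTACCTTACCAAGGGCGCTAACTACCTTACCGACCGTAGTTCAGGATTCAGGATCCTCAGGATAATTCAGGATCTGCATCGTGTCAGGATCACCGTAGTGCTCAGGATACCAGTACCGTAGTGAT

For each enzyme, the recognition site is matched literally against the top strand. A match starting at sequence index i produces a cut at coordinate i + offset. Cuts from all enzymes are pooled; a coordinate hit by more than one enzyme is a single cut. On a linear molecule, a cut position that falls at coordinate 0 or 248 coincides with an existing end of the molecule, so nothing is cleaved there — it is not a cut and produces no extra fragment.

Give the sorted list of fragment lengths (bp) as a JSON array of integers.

[4,7,7,7,7,7,9,9,9,10,11,11,13,13,14,14,16,17,17,21,25]

Scan for sites:
  FykIII (ACCGTAGT, off=4): starts [0, 36, 53, 69, 114, 155, 214, 237] → cuts [4, 40, 57, 73, 118, 159, 218, 241]
  TgoIII (TCAGGAT, off=3): starts [77, 163, 170, 179, 189, 206, 224] → cuts [80, 166, 173, 182, 192, 209, 227]
  SqiIX (TACCTTAC, off=7): starts [22, 87, 98, 124, 145] → cuts [29, 94, 105, 131, 152]

Pooled cuts: [4, 29, 40, 57, 73, 80, 94, 105, 118, 131, 152, 159, 166, 173, 182, 192, 209, 218, 227, 241]

Fragments:
  [0,4): 4 bp
  [4,29): 25 bp
  [29,40): 11 bp
  [40,57): 17 bp
  [57,73): 16 bp
  [73,80): 7 bp
  [80,94): 14 bp
  [94,105): 11 bp
  [105,118): 13 bp
  [118,131): 13 bp
  [131,152): 21 bp
  [152,159): 7 bp
  [159,166): 7 bp
  [166,173): 7 bp
  [173,182): 9 bp
  [182,192): 10 bp
  [192,209): 17 bp
  [209,218): 9 bp
  [218,227): 9 bp
  [227,241): 14 bp
  [241,248): 7 bp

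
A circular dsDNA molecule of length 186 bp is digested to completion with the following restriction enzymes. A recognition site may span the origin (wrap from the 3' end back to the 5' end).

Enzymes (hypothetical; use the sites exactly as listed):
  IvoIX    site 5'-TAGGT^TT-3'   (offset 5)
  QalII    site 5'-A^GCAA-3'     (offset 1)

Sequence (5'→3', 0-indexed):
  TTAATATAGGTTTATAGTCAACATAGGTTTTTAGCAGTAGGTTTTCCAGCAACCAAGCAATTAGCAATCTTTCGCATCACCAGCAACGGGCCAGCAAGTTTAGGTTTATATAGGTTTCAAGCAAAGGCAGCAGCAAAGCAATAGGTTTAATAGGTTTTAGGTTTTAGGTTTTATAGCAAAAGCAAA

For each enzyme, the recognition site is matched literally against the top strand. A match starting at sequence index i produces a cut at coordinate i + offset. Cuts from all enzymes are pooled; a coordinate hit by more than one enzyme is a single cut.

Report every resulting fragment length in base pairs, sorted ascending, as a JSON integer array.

Scan for sites:
  IvoIX TAGGTTT/5: at [6, 23, 37, 100, 110, 141, 150, 157, 164] ⇒ [11, 28, 42, 105, 115, 146, 155, 162, 169]
  QalII AGCAA/1: at [47, 55, 62, 81, 92, 119, 131, 136, 174, 180] ⇒ [48, 56, 63, 82, 93, 120, 132, 137, 175, 181]

All cut coordinates (distinct, sorted): [11, 28, 42, 48, 56, 63, 82, 93, 105, 115, 120, 132, 137, 146, 155, 162, 169, 175, 181]

Fragments:
  11→28: 17 bp
  28→42: 14 bp
  42→48: 6 bp
  48→56: 8 bp
  56→63: 7 bp
  63→82: 19 bp
  82→93: 11 bp
  93→105: 12 bp
  105→115: 10 bp
  115→120: 5 bp
  120→132: 12 bp
  132→137: 5 bp
  137→146: 9 bp
  146→155: 9 bp
  155→162: 7 bp
  162→169: 7 bp
  169→175: 6 bp
  175→181: 6 bp
  181→11 (wrap): 186-181+11 = 16 bp

[5,5,6,6,6,7,7,7,8,9,9,10,11,12,12,14,16,17,19]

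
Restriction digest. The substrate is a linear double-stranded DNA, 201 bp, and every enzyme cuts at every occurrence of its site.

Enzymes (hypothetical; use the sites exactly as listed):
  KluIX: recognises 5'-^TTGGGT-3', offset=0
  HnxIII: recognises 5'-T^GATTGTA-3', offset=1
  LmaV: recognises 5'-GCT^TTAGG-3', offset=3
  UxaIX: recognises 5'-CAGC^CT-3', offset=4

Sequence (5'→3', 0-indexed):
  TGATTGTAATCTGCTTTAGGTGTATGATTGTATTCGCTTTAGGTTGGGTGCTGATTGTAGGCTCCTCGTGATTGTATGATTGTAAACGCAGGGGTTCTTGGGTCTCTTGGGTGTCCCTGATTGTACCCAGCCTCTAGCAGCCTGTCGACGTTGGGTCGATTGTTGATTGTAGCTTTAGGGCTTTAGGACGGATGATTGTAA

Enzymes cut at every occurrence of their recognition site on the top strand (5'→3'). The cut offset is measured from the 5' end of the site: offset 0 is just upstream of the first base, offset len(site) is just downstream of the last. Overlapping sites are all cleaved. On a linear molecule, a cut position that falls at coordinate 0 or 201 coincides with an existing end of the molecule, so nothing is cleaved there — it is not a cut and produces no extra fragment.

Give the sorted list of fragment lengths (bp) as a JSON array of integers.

Site scan:
  KluIX (TTGGGT, off=0): starts [43, 97, 106, 150] → cuts [43, 97, 106, 150]
  HnxIII (TGATTGTA, off=1): starts [0, 24, 51, 68, 76, 117, 163, 192] → cuts [1, 25, 52, 69, 77, 118, 164, 193]
  LmaV (GCTTTAGG, off=3): starts [12, 35, 171, 179] → cuts [15, 38, 174, 182]
  UxaIX (CAGCCT, off=4): starts [127, 137] → cuts [131, 141]

Pooled cuts: [1, 15, 25, 38, 43, 52, 69, 77, 97, 106, 118, 131, 141, 150, 164, 174, 182, 193]

Fragments:
  [0,1): 1 bp
  [1,15): 14 bp
  [15,25): 10 bp
  [25,38): 13 bp
  [38,43): 5 bp
  [43,52): 9 bp
  [52,69): 17 bp
  [69,77): 8 bp
  [77,97): 20 bp
  [97,106): 9 bp
  [106,118): 12 bp
  [118,131): 13 bp
  [131,141): 10 bp
  [141,150): 9 bp
  [150,164): 14 bp
  [164,174): 10 bp
  [174,182): 8 bp
  [182,193): 11 bp
  [193,201): 8 bp

[1,5,8,8,8,9,9,9,10,10,10,11,12,13,13,14,14,17,20]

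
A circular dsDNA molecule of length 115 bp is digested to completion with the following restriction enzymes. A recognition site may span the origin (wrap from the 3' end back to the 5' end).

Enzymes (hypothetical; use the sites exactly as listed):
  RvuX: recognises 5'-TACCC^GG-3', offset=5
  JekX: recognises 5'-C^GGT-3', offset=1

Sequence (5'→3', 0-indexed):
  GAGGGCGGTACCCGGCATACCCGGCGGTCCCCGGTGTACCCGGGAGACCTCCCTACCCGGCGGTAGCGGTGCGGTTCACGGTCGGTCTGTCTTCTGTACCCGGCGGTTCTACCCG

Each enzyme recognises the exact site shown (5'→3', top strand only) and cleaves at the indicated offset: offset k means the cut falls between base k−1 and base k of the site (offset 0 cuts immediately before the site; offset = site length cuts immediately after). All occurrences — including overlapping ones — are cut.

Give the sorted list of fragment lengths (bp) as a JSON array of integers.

Per-enzyme occurrences:
  RvuX (TACCCGG, off=5): starts [8, 17, 36, 53, 96, 109] → cuts [13, 22, 41, 58, 101, 114]
  JekX (CGGT, off=1): starts [5, 24, 31, 60, 66, 71, 78, 82, 103] → cuts [6, 25, 32, 61, 67, 72, 79, 83, 104]

All cut coordinates (distinct, sorted): [6, 13, 22, 25, 32, 41, 58, 61, 67, 72, 79, 83, 101, 104, 114]

Fragments:
  6→13: 7 bp
  13→22: 9 bp
  22→25: 3 bp
  25→32: 7 bp
  32→41: 9 bp
  41→58: 17 bp
  58→61: 3 bp
  61→67: 6 bp
  67→72: 5 bp
  72→79: 7 bp
  79→83: 4 bp
  83→101: 18 bp
  101→104: 3 bp
  104→114: 10 bp
  114→6 (wrap): 115-114+6 = 7 bp

[3,3,3,4,5,6,7,7,7,7,9,9,10,17,18]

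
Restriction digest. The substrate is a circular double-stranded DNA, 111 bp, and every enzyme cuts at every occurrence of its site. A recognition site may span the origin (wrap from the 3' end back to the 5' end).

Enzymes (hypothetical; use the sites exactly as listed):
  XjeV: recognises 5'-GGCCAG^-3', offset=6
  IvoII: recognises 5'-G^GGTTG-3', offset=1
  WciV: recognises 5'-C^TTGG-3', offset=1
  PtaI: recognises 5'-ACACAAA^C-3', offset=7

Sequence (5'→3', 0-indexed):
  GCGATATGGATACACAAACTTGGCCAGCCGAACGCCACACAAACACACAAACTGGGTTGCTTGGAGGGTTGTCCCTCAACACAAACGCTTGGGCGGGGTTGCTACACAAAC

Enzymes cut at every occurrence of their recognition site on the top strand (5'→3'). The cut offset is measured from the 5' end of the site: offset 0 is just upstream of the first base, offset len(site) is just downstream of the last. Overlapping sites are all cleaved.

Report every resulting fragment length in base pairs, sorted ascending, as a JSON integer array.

[1,3,3,6,6,8,8,8,14,16,19,19]

Per-enzyme occurrences:
  XjeV (GGCCAG, off=6): starts [21] → cuts [27]
  IvoII (GGGTTG, off=1): starts [53, 65, 95] → cuts [54, 66, 96]
  WciV (CTTGG, off=1): starts [18, 59, 87] → cuts [19, 60, 88]
  PtaI (ACACAAAC, off=7): starts [11, 36, 44, 78, 103] → cuts [18, 43, 51, 85, 110]

Pooled cuts: [18, 19, 27, 43, 51, 54, 60, 66, 85, 88, 96, 110]

Fragment lengths:
  18→19: 1 bp
  19→27: 8 bp
  27→43: 16 bp
  43→51: 8 bp
  51→54: 3 bp
  54→60: 6 bp
  60→66: 6 bp
  66→85: 19 bp
  85→88: 3 bp
  88→96: 8 bp
  96→110: 14 bp
  110→18 (wrap): 111-110+18 = 19 bp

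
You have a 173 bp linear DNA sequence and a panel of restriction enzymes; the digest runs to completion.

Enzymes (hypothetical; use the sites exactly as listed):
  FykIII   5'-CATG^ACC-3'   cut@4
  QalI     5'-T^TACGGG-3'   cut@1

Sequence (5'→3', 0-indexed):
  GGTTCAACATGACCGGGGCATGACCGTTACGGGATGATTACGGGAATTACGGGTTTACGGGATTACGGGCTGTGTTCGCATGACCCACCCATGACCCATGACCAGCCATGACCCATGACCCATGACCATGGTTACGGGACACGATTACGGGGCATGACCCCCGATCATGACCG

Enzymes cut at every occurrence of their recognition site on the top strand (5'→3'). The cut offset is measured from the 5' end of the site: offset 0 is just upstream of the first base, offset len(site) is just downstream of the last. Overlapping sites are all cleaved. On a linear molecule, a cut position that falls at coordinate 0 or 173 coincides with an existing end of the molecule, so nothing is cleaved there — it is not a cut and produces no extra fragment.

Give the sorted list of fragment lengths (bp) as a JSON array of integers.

Per-enzyme occurrences:
  FykIII CATGACC/4: at [7, 18, 78, 89, 96, 106, 113, 120, 152, 165] ⇒ [11, 22, 82, 93, 100, 110, 117, 124, 156, 169]
  QalI TTACGGG/1: at [26, 37, 46, 54, 62, 131, 144] ⇒ [27, 38, 47, 55, 63, 132, 145]

All cut coordinates (distinct, sorted): [11, 22, 27, 38, 47, 55, 63, 82, 93, 100, 110, 117, 124, 132, 145, 156, 169]

Fragment lengths:
  [0,11): 11 bp
  [11,22): 11 bp
  [22,27): 5 bp
  [27,38): 11 bp
  [38,47): 9 bp
  [47,55): 8 bp
  [55,63): 8 bp
  [63,82): 19 bp
  [82,93): 11 bp
  [93,100): 7 bp
  [100,110): 10 bp
  [110,117): 7 bp
  [117,124): 7 bp
  [124,132): 8 bp
  [132,145): 13 bp
  [145,156): 11 bp
  [156,169): 13 bp
  [169,173): 4 bp

[4,5,7,7,7,8,8,8,9,10,11,11,11,11,11,13,13,19]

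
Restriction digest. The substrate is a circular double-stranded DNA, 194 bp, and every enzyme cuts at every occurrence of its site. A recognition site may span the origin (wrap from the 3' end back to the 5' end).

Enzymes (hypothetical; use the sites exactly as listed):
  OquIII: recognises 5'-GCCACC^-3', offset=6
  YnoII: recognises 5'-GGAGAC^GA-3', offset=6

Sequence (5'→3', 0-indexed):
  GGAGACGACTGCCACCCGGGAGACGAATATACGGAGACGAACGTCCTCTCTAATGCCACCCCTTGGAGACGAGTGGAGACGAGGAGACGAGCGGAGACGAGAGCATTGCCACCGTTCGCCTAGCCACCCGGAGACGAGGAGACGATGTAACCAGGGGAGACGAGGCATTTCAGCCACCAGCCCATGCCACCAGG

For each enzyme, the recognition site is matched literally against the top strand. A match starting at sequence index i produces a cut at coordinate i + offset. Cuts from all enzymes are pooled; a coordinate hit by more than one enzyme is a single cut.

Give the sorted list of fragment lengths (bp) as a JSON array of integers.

[7,8,8,8,9,10,10,10,10,13,14,15,15,17,18,22]

Scan for sites:
  OquIII (GCCACC, off=6): starts [10, 54, 107, 122, 172, 185] → cuts [16, 60, 113, 128, 178, 191]
  YnoII (GGAGACGA, off=6): starts [0, 18, 32, 64, 74, 82, 92, 129, 137, 155] → cuts [6, 24, 38, 70, 80, 88, 98, 135, 143, 161]

Pooled cuts: [6, 16, 24, 38, 60, 70, 80, 88, 98, 113, 128, 135, 143, 161, 178, 191]

Fragments:
  6→16: 10 bp
  16→24: 8 bp
  24→38: 14 bp
  38→60: 22 bp
  60→70: 10 bp
  70→80: 10 bp
  80→88: 8 bp
  88→98: 10 bp
  98→113: 15 bp
  113→128: 15 bp
  128→135: 7 bp
  135→143: 8 bp
  143→161: 18 bp
  161→178: 17 bp
  178→191: 13 bp
  191→6 (wrap): 194-191+6 = 9 bp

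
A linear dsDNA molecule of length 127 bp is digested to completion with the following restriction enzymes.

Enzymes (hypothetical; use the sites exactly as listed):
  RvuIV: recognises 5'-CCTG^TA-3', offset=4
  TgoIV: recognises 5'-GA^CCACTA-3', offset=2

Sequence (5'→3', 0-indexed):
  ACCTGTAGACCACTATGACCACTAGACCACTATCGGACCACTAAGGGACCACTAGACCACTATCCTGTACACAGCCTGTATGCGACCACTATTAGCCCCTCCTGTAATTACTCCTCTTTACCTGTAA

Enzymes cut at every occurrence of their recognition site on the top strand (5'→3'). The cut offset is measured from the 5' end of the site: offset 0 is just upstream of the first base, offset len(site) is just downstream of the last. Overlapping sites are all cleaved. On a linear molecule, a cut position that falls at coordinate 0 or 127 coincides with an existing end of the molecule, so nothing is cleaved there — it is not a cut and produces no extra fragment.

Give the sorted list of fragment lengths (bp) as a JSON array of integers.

Scan for sites:
  RvuIV (CCTGTA, off=4): starts [1, 63, 74, 100, 120] → cuts [5, 67, 78, 104, 124]
  TgoIV (GACCACTA, off=2): starts [7, 16, 24, 35, 46, 54, 83] → cuts [9, 18, 26, 37, 48, 56, 85]

Pooled cuts: [5, 9, 18, 26, 37, 48, 56, 67, 78, 85, 104, 124]

Fragment lengths:
  [0,5): 5 bp
  [5,9): 4 bp
  [9,18): 9 bp
  [18,26): 8 bp
  [26,37): 11 bp
  [37,48): 11 bp
  [48,56): 8 bp
  [56,67): 11 bp
  [67,78): 11 bp
  [78,85): 7 bp
  [85,104): 19 bp
  [104,124): 20 bp
  [124,127): 3 bp

[3,4,5,7,8,8,9,11,11,11,11,19,20]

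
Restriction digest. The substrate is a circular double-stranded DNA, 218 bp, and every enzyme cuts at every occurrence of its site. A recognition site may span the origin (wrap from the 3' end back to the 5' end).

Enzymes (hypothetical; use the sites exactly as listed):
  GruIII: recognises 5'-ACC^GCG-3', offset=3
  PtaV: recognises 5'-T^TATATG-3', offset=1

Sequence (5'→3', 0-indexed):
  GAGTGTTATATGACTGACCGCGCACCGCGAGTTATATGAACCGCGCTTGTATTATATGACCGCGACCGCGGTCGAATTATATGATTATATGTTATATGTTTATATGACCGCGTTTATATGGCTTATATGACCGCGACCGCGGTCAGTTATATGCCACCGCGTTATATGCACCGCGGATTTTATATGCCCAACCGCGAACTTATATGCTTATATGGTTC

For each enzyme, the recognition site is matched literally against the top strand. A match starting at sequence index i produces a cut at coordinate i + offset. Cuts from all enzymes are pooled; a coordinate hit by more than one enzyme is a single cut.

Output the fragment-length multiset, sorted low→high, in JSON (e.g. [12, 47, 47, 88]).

Per-enzyme occurrences:
  GruIII (ACCGCG, off=3): starts [16, 23, 39, 58, 64, 106, 129, 135, 155, 169, 190] → cuts [19, 26, 42, 61, 67, 109, 132, 138, 158, 172, 193]
  PtaV (TTATATG, off=1): starts [5, 31, 51, 76, 84, 91, 99, 113, 122, 146, 161, 179, 199, 207] → cuts [6, 32, 52, 77, 85, 92, 100, 114, 123, 147, 162, 180, 200, 208]

All cut coordinates (distinct, sorted): [6, 19, 26, 32, 42, 52, 61, 67, 77, 85, 92, 100, 109, 114, 123, 132, 138, 147, 158, 162, 172, 180, 193, 200, 208]

Fragments:
  6→19: 13 bp
  19→26: 7 bp
  26→32: 6 bp
  32→42: 10 bp
  42→52: 10 bp
  52→61: 9 bp
  61→67: 6 bp
  67→77: 10 bp
  77→85: 8 bp
  85→92: 7 bp
  92→100: 8 bp
  100→109: 9 bp
  109→114: 5 bp
  114→123: 9 bp
  123→132: 9 bp
  132→138: 6 bp
  138→147: 9 bp
  147→158: 11 bp
  158→162: 4 bp
  162→172: 10 bp
  172→180: 8 bp
  180→193: 13 bp
  193→200: 7 bp
  200→208: 8 bp
  208→6 (wrap): 218-208+6 = 16 bp

[4,5,6,6,6,7,7,7,8,8,8,8,9,9,9,9,9,10,10,10,10,11,13,13,16]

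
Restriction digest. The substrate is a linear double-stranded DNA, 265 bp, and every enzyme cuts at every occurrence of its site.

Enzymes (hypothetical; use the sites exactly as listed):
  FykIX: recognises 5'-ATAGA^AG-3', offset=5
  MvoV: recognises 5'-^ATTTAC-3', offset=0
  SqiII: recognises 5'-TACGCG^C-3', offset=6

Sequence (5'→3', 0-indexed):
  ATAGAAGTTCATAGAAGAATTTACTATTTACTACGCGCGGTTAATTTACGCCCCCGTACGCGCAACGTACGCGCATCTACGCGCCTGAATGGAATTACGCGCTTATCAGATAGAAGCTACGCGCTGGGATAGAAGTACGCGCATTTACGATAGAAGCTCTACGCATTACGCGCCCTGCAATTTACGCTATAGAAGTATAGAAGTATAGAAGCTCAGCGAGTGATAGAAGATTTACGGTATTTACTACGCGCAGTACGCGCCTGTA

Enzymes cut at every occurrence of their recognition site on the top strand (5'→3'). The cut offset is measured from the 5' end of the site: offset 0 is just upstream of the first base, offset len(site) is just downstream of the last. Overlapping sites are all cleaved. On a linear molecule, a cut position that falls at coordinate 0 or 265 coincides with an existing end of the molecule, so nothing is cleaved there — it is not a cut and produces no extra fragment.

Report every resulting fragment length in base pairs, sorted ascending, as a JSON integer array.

[1,2,3,5,6,6,7,7,8,8,8,9,9,9,10,10,10,11,12,12,12,13,14,18,18,18,19]

Site scan:
  FykIX (ATAGAAG, off=5): starts [0, 10, 109, 128, 149, 188, 196, 204, 222] → cuts [5, 15, 114, 133, 154, 193, 201, 209, 227]
  MvoV (ATTTAC, off=0): starts [18, 25, 43, 142, 179, 229, 238] → cuts [18, 25, 43, 142, 179, 229, 238]
  SqiII (TACGCGC, off=6): starts [31, 56, 67, 77, 95, 117, 135, 166, 244, 253] → cuts [37, 62, 73, 83, 101, 123, 141, 172, 250, 259]

Pooled cuts: [5, 15, 18, 25, 37, 43, 62, 73, 83, 101, 114, 123, 133, 141, 142, 154, 172, 179, 193, 201, 209, 227, 229, 238, 250, 259]

Fragment lengths:
  [0,5): 5 bp
  [5,15): 10 bp
  [15,18): 3 bp
  [18,25): 7 bp
  [25,37): 12 bp
  [37,43): 6 bp
  [43,62): 19 bp
  [62,73): 11 bp
  [73,83): 10 bp
  [83,101): 18 bp
  [101,114): 13 bp
  [114,123): 9 bp
  [123,133): 10 bp
  [133,141): 8 bp
  [141,142): 1 bp
  [142,154): 12 bp
  [154,172): 18 bp
  [172,179): 7 bp
  [179,193): 14 bp
  [193,201): 8 bp
  [201,209): 8 bp
  [209,227): 18 bp
  [227,229): 2 bp
  [229,238): 9 bp
  [238,250): 12 bp
  [250,259): 9 bp
  [259,265): 6 bp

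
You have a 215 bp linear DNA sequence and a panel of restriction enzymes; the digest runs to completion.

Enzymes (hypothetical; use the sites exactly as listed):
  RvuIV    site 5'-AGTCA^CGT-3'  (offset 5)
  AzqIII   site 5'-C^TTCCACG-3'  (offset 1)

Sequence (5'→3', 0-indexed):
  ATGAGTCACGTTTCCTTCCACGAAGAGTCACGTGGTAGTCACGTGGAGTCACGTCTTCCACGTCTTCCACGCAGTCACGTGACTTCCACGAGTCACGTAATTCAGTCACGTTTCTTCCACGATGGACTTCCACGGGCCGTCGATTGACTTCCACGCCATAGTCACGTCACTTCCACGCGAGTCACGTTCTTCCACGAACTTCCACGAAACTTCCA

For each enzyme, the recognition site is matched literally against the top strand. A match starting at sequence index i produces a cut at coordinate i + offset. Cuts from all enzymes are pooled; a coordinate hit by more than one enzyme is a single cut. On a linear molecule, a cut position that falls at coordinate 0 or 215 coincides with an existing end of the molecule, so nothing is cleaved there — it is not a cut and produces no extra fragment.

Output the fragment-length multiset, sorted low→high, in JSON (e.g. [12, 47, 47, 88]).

[4,5,6,6,6,7,8,9,10,10,11,12,13,13,13,14,15,16,16,21]

Scan for sites:
  RvuIV AGTCACGT/5: at [3, 25, 36, 46, 72, 90, 103, 159, 179] ⇒ [8, 30, 41, 51, 77, 95, 108, 164, 184]
  AzqIII CTTCCACG/1: at [14, 54, 63, 82, 113, 126, 147, 169, 188, 198] ⇒ [15, 55, 64, 83, 114, 127, 148, 170, 189, 199]

All cut coordinates (distinct, sorted): [8, 15, 30, 41, 51, 55, 64, 77, 83, 95, 108, 114, 127, 148, 164, 170, 184, 189, 199]

Fragment lengths:
  [0,8): 8 bp
  [8,15): 7 bp
  [15,30): 15 bp
  [30,41): 11 bp
  [41,51): 10 bp
  [51,55): 4 bp
  [55,64): 9 bp
  [64,77): 13 bp
  [77,83): 6 bp
  [83,95): 12 bp
  [95,108): 13 bp
  [108,114): 6 bp
  [114,127): 13 bp
  [127,148): 21 bp
  [148,164): 16 bp
  [164,170): 6 bp
  [170,184): 14 bp
  [184,189): 5 bp
  [189,199): 10 bp
  [199,215): 16 bp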